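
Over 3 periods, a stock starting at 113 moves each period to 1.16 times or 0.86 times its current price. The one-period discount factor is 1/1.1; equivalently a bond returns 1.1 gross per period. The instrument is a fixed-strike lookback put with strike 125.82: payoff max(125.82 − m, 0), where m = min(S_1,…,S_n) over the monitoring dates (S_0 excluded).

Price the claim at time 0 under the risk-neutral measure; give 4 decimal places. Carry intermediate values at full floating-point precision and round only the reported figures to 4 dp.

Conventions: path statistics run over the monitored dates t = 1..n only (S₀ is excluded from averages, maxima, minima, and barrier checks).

price = 6.7415

Under the martingale measure an up-move has probability p* = 0.8000; value the claim as the probability-weighted average of per-path payoffs, discounted 3 periods at R = 1.1.
Enumerate all 2^3 = 8 price paths (U = up ×1.16, D = down ×0.86); each path with k up-moves has probability p*^k·(1−p*)^(3−k).
DDD: m=71.8743, payoff=53.9457, prob=0.008000
UDD: m=96.9468, payoff=28.8732, prob=0.032000
DUD: m=96.9468, payoff=28.8732, prob=0.032000
UUD: m=130.7654, payoff=0.0000, prob=0.128000
DDU: m=83.5748, payoff=42.2452, prob=0.032000
UDU: m=112.7288, payoff=13.0912, prob=0.128000
DUU: m=97.1800, payoff=28.6400, prob=0.128000
UUU: m=131.0800, payoff=0.0000, prob=0.512000
Price = Σ prob·payoff / R^3 = 8.972892 / 1.331000 = 6.7415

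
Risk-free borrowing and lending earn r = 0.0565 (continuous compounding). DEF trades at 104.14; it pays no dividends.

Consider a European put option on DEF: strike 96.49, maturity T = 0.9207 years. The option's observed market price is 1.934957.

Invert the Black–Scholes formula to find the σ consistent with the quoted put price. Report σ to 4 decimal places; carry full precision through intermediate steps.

At σ = 0.1692 the Black–Scholes value reproduces the quote:
σ√T = 0.1692·√0.9207 = 0.162353
d₁ = (ln(S/K) + (r+σ²/2)T) / (σ√T) = (ln(104.14/96.49) + (0.0565+0.1692²/2)·0.9207) / 0.162353 = (0.076297 + 0.065199) / 0.162353 = 0.871532
d₂ = d₁ − σ√T = 0.871532 − 0.162353 = 0.709179
e^{−rT} = 0.949310
N(−d₁) = 0.191732,  N(−d₂) = 0.239107
V = K·e^{−rT}·N(−d₂) − S·N(−d₁) = 21.901919 − 19.966962 = 1.934957 (matching the quote); vega is positive throughout, so no other σ reproduces this price

sigma = 0.1692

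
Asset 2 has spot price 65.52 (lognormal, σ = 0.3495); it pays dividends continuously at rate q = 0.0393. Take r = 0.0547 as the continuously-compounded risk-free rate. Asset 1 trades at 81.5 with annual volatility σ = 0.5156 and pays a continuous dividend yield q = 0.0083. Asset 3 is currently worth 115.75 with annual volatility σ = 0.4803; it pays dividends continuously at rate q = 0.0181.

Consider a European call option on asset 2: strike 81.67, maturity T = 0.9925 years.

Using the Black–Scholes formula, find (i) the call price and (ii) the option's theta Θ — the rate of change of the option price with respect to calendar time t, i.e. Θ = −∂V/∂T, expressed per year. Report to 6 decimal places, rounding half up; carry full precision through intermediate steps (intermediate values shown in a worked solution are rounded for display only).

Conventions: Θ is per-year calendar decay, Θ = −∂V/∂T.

σ√T = 0.3495·√0.9925 = 0.348187
d₁ = (ln(S/K) + (r−q+σ²/2)T) / (σ√T) = (ln(65.52/81.67) + (0.0547−0.0393+0.3495²/2)·0.9925) / 0.348187 = (-0.220331 + 0.075902) / 0.348187 = -0.414805
d₂ = d₁ − σ√T = -0.414805 − 0.348187 = -0.762992
e^{−rT} = 0.947158
e^{−qT} = 0.961746
N(d₁) = 0.339142,  N(d₂) = 0.222734
Call price V = S·e^{−qT}·N(d₁) − K·e^{−rT}·N(d₂) = 21.370566 − 17.229451 = 4.141115
φ(d₁) = (1/√(2π))·e^{−d₁²/2} = 0.366056
Θ = −S·e^{−qT}·φ(d₁)·σ/(2√T) + q·S·e^{−qT}·N(d₁) − r·K·e^{−rT}·N(d₂) = −4.046067 + 0.839863 − 0.942451 = -4.148654

price = 4.141115
Θ = -4.148654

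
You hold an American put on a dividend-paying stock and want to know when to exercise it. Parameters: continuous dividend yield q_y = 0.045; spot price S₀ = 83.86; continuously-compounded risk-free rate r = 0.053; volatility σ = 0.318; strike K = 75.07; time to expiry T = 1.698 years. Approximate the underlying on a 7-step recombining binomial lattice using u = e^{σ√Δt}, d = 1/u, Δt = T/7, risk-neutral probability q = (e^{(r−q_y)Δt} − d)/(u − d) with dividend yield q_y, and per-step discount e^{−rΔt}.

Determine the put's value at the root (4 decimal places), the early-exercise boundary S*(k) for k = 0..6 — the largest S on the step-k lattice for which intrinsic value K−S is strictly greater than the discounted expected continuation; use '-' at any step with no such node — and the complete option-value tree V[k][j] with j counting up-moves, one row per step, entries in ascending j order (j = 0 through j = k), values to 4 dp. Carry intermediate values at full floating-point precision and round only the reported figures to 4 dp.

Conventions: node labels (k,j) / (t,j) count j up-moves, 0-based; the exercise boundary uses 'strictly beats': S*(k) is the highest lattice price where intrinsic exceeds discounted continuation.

price = 8.2652
boundary = - - - - 44.8207 52.4200 61.3079
tree:
8.2652
12.0045 4.2281
16.9492 6.6957 1.5300
23.1221 10.3763 2.6822 0.2579
30.2493 15.6313 4.6685 0.4903 0.0000
36.7470 22.6500 8.0570 0.9320 0.0000 0.0000
42.3028 30.2493 13.7621 1.7715 0.0000 0.0000 0.0000
47.0531 36.7470 22.6500 3.3673 0.0000 0.0000 0.0000 0.0000

Δt=0.24257  u=1.16955  d=0.85503  q=0.46710  discount=0.98723
step 7 (expiry): payoffs max(K−S,0) = 47.0531 36.7470 22.6500 3.3673 0.0000 0.0000 0.0000 0.0000
step 6: (k=6,j=0): S=32.7672, K−S=42.3028, hold=41.6995 ⇒ V=42.3028 exercise | (k=6,j=1): S=44.8207, K−S=30.2493, hold=29.7770 ⇒ V=30.2493 exercise | (k=6,j=2): S=61.3079, K−S=13.7621, hold=13.4687 ⇒ V=13.7621 exercise | (k=6,j=3): S=83.8600, K−S=0.0000, hold=1.7715 ⇒ V=1.7715 continue | (k=6,j=4): S=114.7079, K−S=0.0000, hold=0.0000 ⇒ V=0.0000 continue | (k=6,j=5): S=156.9031, K−S=0.0000, hold=0.0000 ⇒ V=0.0000 continue | (k=6,j=6): S=214.6198, K−S=0.0000, hold=0.0000 ⇒ V=0.0000 continue  boundary S*=61.3079
step 5: (k=5,j=0): S=38.3230, K−S=36.7470, hold=36.2041 ⇒ V=36.7470 exercise | (k=5,j=1): S=52.4200, K−S=22.6500, hold=22.2601 ⇒ V=22.6500 exercise | (k=5,j=2): S=71.7027, K−S=3.3673, hold=8.0570 ⇒ V=8.0570 continue | (k=5,j=3): S=98.0785, K−S=0.0000, hold=0.9320 ⇒ V=0.9320 continue | (k=5,j=4): S=134.1567, K−S=0.0000, hold=0.0000 ⇒ V=0.0000 continue | (k=5,j=5): S=183.5062, K−S=0.0000, hold=0.0000 ⇒ V=0.0000 continue  boundary S*=52.4200
step 4: (k=4,j=0): S=44.8207, K−S=30.2493, hold=29.7770 ⇒ V=30.2493 exercise | (k=4,j=1): S=61.3079, K−S=13.7621, hold=15.6313 ⇒ V=15.6313 continue | (k=4,j=2): S=83.8600, K−S=0.0000, hold=4.6685 ⇒ V=4.6685 continue | (k=4,j=3): S=114.7079, K−S=0.0000, hold=0.4903 ⇒ V=0.4903 continue | (k=4,j=4): S=156.9031, K−S=0.0000, hold=0.0000 ⇒ V=0.0000 continue  boundary S*=44.8207
step 3: (k=3,j=0): S=52.4200, K−S=22.6500, hold=23.1221 ⇒ V=23.1221 continue | (k=3,j=1): S=71.7027, K−S=3.3673, hold=10.3763 ⇒ V=10.3763 continue | (k=3,j=2): S=98.0785, K−S=0.0000, hold=2.6822 ⇒ V=2.6822 continue | (k=3,j=3): S=134.1567, K−S=0.0000, hold=0.2579 ⇒ V=0.2579 continue  boundary S*=-
step 2: (k=2,j=0): S=61.3079, K−S=13.7621, hold=16.9492 ⇒ V=16.9492 continue | (k=2,j=1): S=83.8600, K−S=0.0000, hold=6.6957 ⇒ V=6.6957 continue | (k=2,j=2): S=114.7079, K−S=0.0000, hold=1.5300 ⇒ V=1.5300 continue  boundary S*=-
step 1: (k=1,j=0): S=71.7027, K−S=3.3673, hold=12.0045 ⇒ V=12.0045 continue | (k=1,j=1): S=98.0785, K−S=0.0000, hold=4.2281 ⇒ V=4.2281 continue  boundary S*=-
step 0: (k=0,j=0): S=83.8600, K−S=0.0000, hold=8.2652 ⇒ V=8.2652 continue  boundary S*=-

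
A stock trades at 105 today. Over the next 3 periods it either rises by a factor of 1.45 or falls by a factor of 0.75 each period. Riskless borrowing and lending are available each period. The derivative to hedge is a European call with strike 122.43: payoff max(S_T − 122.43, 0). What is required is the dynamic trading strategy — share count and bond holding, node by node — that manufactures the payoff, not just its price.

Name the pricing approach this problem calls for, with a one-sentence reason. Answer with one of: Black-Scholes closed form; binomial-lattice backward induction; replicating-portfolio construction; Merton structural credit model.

Key observation: the deliverable is the dynamic trading strategy on the 3-step tree (spot 105, moves 1.45 and 0.75), so the valuation must go through the node-by-node replicating-portfolio solve.

framework: replicating-portfolio construction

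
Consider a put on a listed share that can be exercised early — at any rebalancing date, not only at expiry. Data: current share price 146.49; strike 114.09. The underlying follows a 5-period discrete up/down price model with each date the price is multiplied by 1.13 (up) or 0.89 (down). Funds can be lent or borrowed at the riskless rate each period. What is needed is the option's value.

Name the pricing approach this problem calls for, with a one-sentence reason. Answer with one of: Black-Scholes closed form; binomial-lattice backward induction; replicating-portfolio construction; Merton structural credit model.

Key observation: an American put (K = 114.09, S₀ = 146.49) on a 5-date tree has no closed form — the optimal stopping decision is embedded and must be resolved recursively from expiry.

framework: binomial-lattice backward induction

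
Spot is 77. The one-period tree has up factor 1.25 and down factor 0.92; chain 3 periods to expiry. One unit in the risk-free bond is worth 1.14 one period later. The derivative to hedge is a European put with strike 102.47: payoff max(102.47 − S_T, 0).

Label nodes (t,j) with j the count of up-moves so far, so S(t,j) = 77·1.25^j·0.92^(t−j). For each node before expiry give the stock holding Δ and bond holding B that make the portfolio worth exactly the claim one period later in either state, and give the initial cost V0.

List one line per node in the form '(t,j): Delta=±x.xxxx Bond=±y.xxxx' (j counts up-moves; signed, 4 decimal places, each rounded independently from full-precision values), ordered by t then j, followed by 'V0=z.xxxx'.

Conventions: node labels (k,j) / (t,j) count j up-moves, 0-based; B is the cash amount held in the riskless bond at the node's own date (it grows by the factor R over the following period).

The replicating-portfolio and risk-neutral prices coincide; use p* = (1.14−0.92)/(1.25−0.92) = 0.6667 for the latter.
Payoffs at expiry: V(3,0)=42.5110, V(3,1)=21.0040, V(3,2)=0.0000, V(3,3)=0.0000
(2,0): S=65.1728. Δ = (V_up−V_dn)/(S_up−S_dn) = (21.0040−42.5110)/(81.4660−59.9590) = -1.0000. V = [p*·21.0040 + (1−p*)·42.5110]/1.14 = 24.7132. B = V − Δ·S = 89.8860.
(2,1): S=88.5500. Δ = (V_up−V_dn)/(S_up−S_dn) = (0.0000−21.0040)/(110.6875−81.4660) = -0.7188. V = [p*·0.0000 + (1−p*)·21.0040]/1.14 = 6.1415. B = V − Δ·S = 69.7900.
(2,2): S=120.3125. Δ = (V_up−V_dn)/(S_up−S_dn) = (0.0000−0.0000)/(150.3906−110.6875) = 0.0000. V = [p*·0.0000 + (1−p*)·0.0000]/1.14 = 0.0000. B = V − Δ·S = 0.0000.
(1,0): S=70.8400. Δ = (V_up−V_dn)/(S_up−S_dn) = (6.1415−24.7132)/(88.5500−65.1728) = -0.7944. V = [p*·6.1415 + (1−p*)·24.7132]/1.14 = 10.8176. B = V − Δ·S = 67.0953.
(1,1): S=96.2500. Δ = (V_up−V_dn)/(S_up−S_dn) = (0.0000−6.1415)/(120.3125−88.5500) = -0.1934. V = [p*·0.0000 + (1−p*)·6.1415]/1.14 = 1.7958. B = V − Δ·S = 20.4064.
(0,0): S=77.0000. Δ = (V_up−V_dn)/(S_up−S_dn) = (1.7958−10.8176)/(96.2500−70.8400) = -0.3551. V = [p*·1.7958 + (1−p*)·10.8176]/1.14 = 4.2132. B = V − Δ·S = 31.5521.
Sanity check at the root: Δ(0,0)·S0 + B(0,0) reproduces V0 = 4.2132.

(0,0): Delta=-0.3551 Bond=31.5521
(1,0): Delta=-0.7944 Bond=67.0953
(1,1): Delta=-0.1934 Bond=20.4064
(2,0): Delta=-1.0000 Bond=89.8860
(2,1): Delta=-0.7188 Bond=69.7900
(2,2): Delta=0.0000 Bond=0.0000
V0=4.2132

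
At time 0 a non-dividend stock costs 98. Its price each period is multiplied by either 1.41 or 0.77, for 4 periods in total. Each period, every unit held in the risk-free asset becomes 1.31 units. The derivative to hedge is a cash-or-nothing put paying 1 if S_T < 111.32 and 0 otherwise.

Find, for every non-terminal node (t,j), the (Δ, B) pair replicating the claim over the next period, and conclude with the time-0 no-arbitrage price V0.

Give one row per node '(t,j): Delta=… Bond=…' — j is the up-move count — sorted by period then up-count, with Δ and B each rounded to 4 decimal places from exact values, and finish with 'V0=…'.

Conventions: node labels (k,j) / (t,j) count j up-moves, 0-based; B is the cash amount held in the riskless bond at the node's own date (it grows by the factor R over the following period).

(0,0): Delta=-0.0004 Bond=0.0475
(1,0): Delta=-0.0032 Bond=0.2693
(1,1): Delta=-0.0002 Bond=0.0239
(2,0): Delta=-0.0173 Bond=1.1743
(2,1): Delta=-0.0018 Bond=0.2006
(2,2): Delta=0.0000 Bond=0.0000
(3,0): Delta=0.0000 Bond=0.7634
(3,1): Delta=-0.0191 Bond=1.6818
(3,2): Delta=0.0000 Bond=0.0000
(3,3): Delta=0.0000 Bond=0.0000
V0=0.0046

Since d<R<u, set p* = (R−d)/(u−d) = 0.8438; price each node as the discounted p*-expectation of its children.
Payoffs at expiry: V(4,0)=1.0000, V(4,1)=1.0000, V(4,2)=0.0000, V(4,3)=0.0000, V(4,4)=0.0000
(3,0): S=44.7402. Δ = (V_up−V_dn)/(S_up−S_dn) = (1.0000−1.0000)/(63.0837−34.4500) = 0.0000. V = [p*·1.0000 + (1−p*)·1.0000]/1.31 = 0.7634. B = V − Δ·S = 0.7634.
(3,1): S=81.9269. Δ = (V_up−V_dn)/(S_up−S_dn) = (0.0000−1.0000)/(115.5170−63.0837) = -0.0191. V = [p*·0.0000 + (1−p*)·1.0000]/1.31 = 0.1193. B = V − Δ·S = 1.6818.
(3,2): S=150.0220. Δ = (V_up−V_dn)/(S_up−S_dn) = (0.0000−0.0000)/(211.5311−115.5170) = 0.0000. V = [p*·0.0000 + (1−p*)·0.0000]/1.31 = 0.0000. B = V − Δ·S = 0.0000.
(3,3): S=274.7157. Δ = (V_up−V_dn)/(S_up−S_dn) = (0.0000−0.0000)/(387.3491−211.5311) = 0.0000. V = [p*·0.0000 + (1−p*)·0.0000]/1.31 = 0.0000. B = V − Δ·S = 0.0000.
(2,0): S=58.1042. Δ = (V_up−V_dn)/(S_up−S_dn) = (0.1193−0.7634)/(81.9269−44.7402) = -0.0173. V = [p*·0.1193 + (1−p*)·0.7634]/1.31 = 0.1679. B = V − Δ·S = 1.1743.
(2,1): S=106.3986. Δ = (V_up−V_dn)/(S_up−S_dn) = (0.0000−0.1193)/(150.0220−81.9269) = -0.0018. V = [p*·0.0000 + (1−p*)·0.1193]/1.31 = 0.0142. B = V − Δ·S = 0.2006.
(2,2): S=194.8338. Δ = (V_up−V_dn)/(S_up−S_dn) = (0.0000−0.0000)/(274.7157−150.0220) = 0.0000. V = [p*·0.0000 + (1−p*)·0.0000]/1.31 = 0.0000. B = V − Δ·S = 0.0000.
(1,0): S=75.4600. Δ = (V_up−V_dn)/(S_up−S_dn) = (0.0142−0.1679)/(106.3986−58.1042) = -0.0032. V = [p*·0.0142 + (1−p*)·0.1679]/1.31 = 0.0292. B = V − Δ·S = 0.2693.
(1,1): S=138.1800. Δ = (V_up−V_dn)/(S_up−S_dn) = (0.0000−0.0142)/(194.8338−106.3986) = -0.0002. V = [p*·0.0000 + (1−p*)·0.0142]/1.31 = 0.0017. B = V − Δ·S = 0.0239.
(0,0): S=98.0000. Δ = (V_up−V_dn)/(S_up−S_dn) = (0.0017−0.0292)/(138.1800−75.4600) = -0.0004. V = [p*·0.0017 + (1−p*)·0.0292]/1.31 = 0.0046. B = V − Δ·S = 0.0475.
Verification: the root portfolio costs Δ(0,0)·S0 + B(0,0) = 0.0046, matching V0.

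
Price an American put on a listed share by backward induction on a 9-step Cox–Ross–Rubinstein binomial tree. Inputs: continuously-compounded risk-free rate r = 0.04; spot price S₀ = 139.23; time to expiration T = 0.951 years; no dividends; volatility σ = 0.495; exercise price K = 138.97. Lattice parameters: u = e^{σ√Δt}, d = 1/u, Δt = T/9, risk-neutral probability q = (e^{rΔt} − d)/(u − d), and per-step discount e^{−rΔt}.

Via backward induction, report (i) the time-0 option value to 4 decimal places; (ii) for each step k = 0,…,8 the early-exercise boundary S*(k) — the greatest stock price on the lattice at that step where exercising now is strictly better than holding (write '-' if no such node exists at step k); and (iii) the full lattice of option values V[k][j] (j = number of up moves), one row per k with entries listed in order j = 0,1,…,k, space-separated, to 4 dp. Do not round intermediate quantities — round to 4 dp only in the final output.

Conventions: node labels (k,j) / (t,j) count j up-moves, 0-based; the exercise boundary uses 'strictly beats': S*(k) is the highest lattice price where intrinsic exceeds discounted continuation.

price = 24.6313
boundary = - - - - 73.1491 62.2771 73.1491 85.9192 100.9186
tree:
24.6313
32.9259 15.6091
42.8014 22.2163 8.3862
53.9561 30.7547 12.9008 3.4306
65.8209 41.2180 19.3707 5.8068 0.8135
76.6929 53.2061 28.2287 9.6735 1.5501 0.0000
85.9491 65.8209 39.6256 15.7816 2.9536 0.0000 0.0000
93.8295 76.6929 53.0508 25.0204 5.6280 0.0000 0.0000 0.0000
100.5387 85.9491 65.8209 38.0514 10.7238 0.0000 0.0000 0.0000 0.0000
106.2506 93.8295 76.6929 53.0508 20.4335 0.0000 0.0000 0.0000 0.0000 0.0000

Δt=0.10567  u=1.17458  d=0.85137  q=0.47296  discount=0.99578
step 9 (expiry): payoffs max(K−S,0) = 106.2506 93.8295 76.6929 53.0508 20.4335 0.0000 0.0000 0.0000 0.0000 0.0000
step 8: (k=8,j=0): S=38.4313, K−S=100.5387, hold=99.9525 ⇒ V=100.5387 exercise | (k=8,j=1): S=53.0209, K−S=85.9491, hold=85.3629 ⇒ V=85.9491 exercise | (k=8,j=2): S=73.1491, K−S=65.8209, hold=65.2347 ⇒ V=65.8209 exercise | (k=8,j=3): S=100.9186, K−S=38.0514, hold=37.4653 ⇒ V=38.0514 exercise | (k=8,j=4): S=139.2300, K−S=0.0000, hold=10.7238 ⇒ V=10.7238 continue | (k=8,j=5): S=192.0855, K−S=0.0000, hold=0.0000 ⇒ V=0.0000 continue | (k=8,j=6): S=265.0064, K−S=0.0000, hold=0.0000 ⇒ V=0.0000 continue | (k=8,j=7): S=365.6102, K−S=0.0000, hold=0.0000 ⇒ V=0.0000 continue | (k=8,j=8): S=504.4058, K−S=0.0000, hold=0.0000 ⇒ V=0.0000 continue  boundary S*=100.9186
step 7: (k=7,j=0): S=45.1405, K−S=93.8295, hold=93.2433 ⇒ V=93.8295 exercise | (k=7,j=1): S=62.2771, K−S=76.6929, hold=76.1068 ⇒ V=76.6929 exercise | (k=7,j=2): S=85.9192, K−S=53.0508, hold=52.4647 ⇒ V=53.0508 exercise | (k=7,j=3): S=118.5365, K−S=20.4335, hold=25.0204 ⇒ V=25.0204 continue | (k=7,j=4): S=163.5361, K−S=0.0000, hold=5.6280 ⇒ V=5.6280 continue | (k=7,j=5): S=225.6189, K−S=0.0000, hold=0.0000 ⇒ V=0.0000 continue | (k=7,j=6): S=311.2701, K−S=0.0000, hold=0.0000 ⇒ V=0.0000 continue | (k=7,j=7): S=429.4367, K−S=0.0000, hold=0.0000 ⇒ V=0.0000 continue  boundary S*=85.9192
step 6: (k=6,j=0): S=53.0209, K−S=85.9491, hold=85.3629 ⇒ V=85.9491 exercise | (k=6,j=1): S=73.1491, K−S=65.8209, hold=65.2347 ⇒ V=65.8209 exercise | (k=6,j=2): S=100.9186, K−S=38.0514, hold=39.6256 ⇒ V=39.6256 continue | (k=6,j=3): S=139.2300, K−S=0.0000, hold=15.7816 ⇒ V=15.7816 continue | (k=6,j=4): S=192.0855, K−S=0.0000, hold=2.9536 ⇒ V=2.9536 continue | (k=6,j=5): S=265.0064, K−S=0.0000, hold=0.0000 ⇒ V=0.0000 continue | (k=6,j=6): S=365.6102, K−S=0.0000, hold=0.0000 ⇒ V=0.0000 continue  boundary S*=73.1491
step 5: (k=5,j=0): S=62.2771, K−S=76.6929, hold=76.1068 ⇒ V=76.6929 exercise | (k=5,j=1): S=85.9192, K−S=53.0508, hold=53.2061 ⇒ V=53.2061 continue | (k=5,j=2): S=118.5365, K−S=20.4335, hold=28.2287 ⇒ V=28.2287 continue | (k=5,j=3): S=163.5361, K−S=0.0000, hold=9.6735 ⇒ V=9.6735 continue | (k=5,j=4): S=225.6189, K−S=0.0000, hold=1.5501 ⇒ V=1.5501 continue | (k=5,j=5): S=311.2701, K−S=0.0000, hold=0.0000 ⇒ V=0.0000 continue  boundary S*=62.2771
step 4: (k=4,j=0): S=73.1491, K−S=65.8209, hold=65.3078 ⇒ V=65.8209 exercise | (k=4,j=1): S=100.9186, K−S=38.0514, hold=41.2180 ⇒ V=41.2180 continue | (k=4,j=2): S=139.2300, K−S=0.0000, hold=19.3707 ⇒ V=19.3707 continue | (k=4,j=3): S=192.0855, K−S=0.0000, hold=5.8068 ⇒ V=5.8068 continue | (k=4,j=4): S=265.0064, K−S=0.0000, hold=0.8135 ⇒ V=0.8135 continue  boundary S*=73.1491
step 3: (k=3,j=0): S=85.9192, K−S=53.0508, hold=53.9561 ⇒ V=53.9561 continue | (k=3,j=1): S=118.5365, K−S=20.4335, hold=30.7547 ⇒ V=30.7547 continue | (k=3,j=2): S=163.5361, K−S=0.0000, hold=12.9008 ⇒ V=12.9008 continue | (k=3,j=3): S=225.6189, K−S=0.0000, hold=3.4306 ⇒ V=3.4306 continue  boundary S*=-
step 2: (k=2,j=0): S=100.9186, K−S=38.0514, hold=42.8014 ⇒ V=42.8014 continue | (k=2,j=1): S=139.2300, K−S=0.0000, hold=22.2163 ⇒ V=22.2163 continue | (k=2,j=2): S=192.0855, K−S=0.0000, hold=8.3862 ⇒ V=8.3862 continue  boundary S*=-
step 1: (k=1,j=0): S=118.5365, K−S=20.4335, hold=32.9259 ⇒ V=32.9259 continue | (k=1,j=1): S=163.5361, K−S=0.0000, hold=15.6091 ⇒ V=15.6091 continue  boundary S*=-
step 0: (k=0,j=0): S=139.2300, K−S=0.0000, hold=24.6313 ⇒ V=24.6313 continue  boundary S*=-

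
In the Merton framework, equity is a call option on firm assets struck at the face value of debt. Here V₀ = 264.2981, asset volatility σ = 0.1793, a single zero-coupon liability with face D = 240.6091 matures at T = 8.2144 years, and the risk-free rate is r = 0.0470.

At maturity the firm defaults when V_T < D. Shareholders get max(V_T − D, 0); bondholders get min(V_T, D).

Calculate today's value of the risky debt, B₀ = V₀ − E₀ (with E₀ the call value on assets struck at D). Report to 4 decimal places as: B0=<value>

B0=153.6731

Equity is a call on the firm's assets struck at D = 240.6091:
d₁ = [ln(V₀/D) + (r + σ²/2)T] / (σ√T)
   = [ln(264.2981/240.6091) + (0.0470 + 0.5·0.1793²)·8.2144] / (0.1793·√8.2144)
   = [0.093904 + 0.518117] / 0.513888 = 1.190963
d₂ = d₁ − σ√T = 1.190963 − 0.513888 = 0.677075
N(d₁) = 0.883166,  N(d₂) = 0.750821,  e^(−rT) = 0.679718
E₀ = V₀·N(d₁) − D·e^(−rT)·N(d₂)
   = 264.2981·0.883166 − 240.6091·0.679718·0.750821 = 110.625014
B₀ = V₀ − E₀ = 264.2981 − 110.625014 = 153.673086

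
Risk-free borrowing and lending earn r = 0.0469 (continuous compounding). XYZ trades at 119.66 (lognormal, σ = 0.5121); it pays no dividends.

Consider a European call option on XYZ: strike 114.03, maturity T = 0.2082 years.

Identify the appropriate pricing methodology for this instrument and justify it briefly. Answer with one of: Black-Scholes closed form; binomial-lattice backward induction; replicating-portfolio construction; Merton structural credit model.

Key observation: the instrument is a plain European call (strike 114.03) on a lognormal asset; the exact continuous-time formula applies directly.

framework: Black-Scholes closed form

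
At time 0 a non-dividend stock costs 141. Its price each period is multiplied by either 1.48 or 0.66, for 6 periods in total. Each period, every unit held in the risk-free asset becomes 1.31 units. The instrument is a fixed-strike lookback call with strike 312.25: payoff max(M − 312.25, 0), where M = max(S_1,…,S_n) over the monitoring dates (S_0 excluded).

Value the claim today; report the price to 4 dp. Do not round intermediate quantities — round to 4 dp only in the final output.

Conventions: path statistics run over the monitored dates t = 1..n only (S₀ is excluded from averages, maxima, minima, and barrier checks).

No-arbitrage gives p* = (R−d)/(u−d) = 0.7927: enumerate every path, weight its payoff by its p*-probability, and discount by R^6.
Enumerate all 2^6 = 64 price paths (U = up ×1.48, D = down ×0.66); each path with k up-moves has probability p*^k·(1−p*)^(6−k).
DDDDDD: M=93.0600, payoff=0.0000, prob=0.000079
UDDDDD: M=208.6800, payoff=0.0000, prob=0.000304
DUDDDD: M=137.7288, payoff=0.0000, prob=0.000304
UUDDDD: M=308.8464, payoff=0.0000, prob=0.001161
DDUDDD: M=93.0600, payoff=0.0000, prob=0.000304
UDUDDD: M=208.6800, payoff=0.0000, prob=0.001161
DUUDDD: M=203.8386, payoff=0.0000, prob=0.001161
UUUDDD: M=457.0927, payoff=144.8427, prob=0.004438
DDDUDD: M=93.0600, payoff=0.0000, prob=0.000304
UDDUDD: M=208.6800, payoff=0.0000, prob=0.001161
DUDUDD: M=137.7288, payoff=0.0000, prob=0.001161
UUDUDD: M=308.8464, payoff=0.0000, prob=0.004438
DDUUDD: M=134.5335, payoff=0.0000, prob=0.001161
UDUUDD: M=301.6812, payoff=0.0000, prob=0.004438
DUUUDD: M=301.6812, payoff=0.0000, prob=0.004438
UUUUDD: M=676.4972, payoff=364.2472, prob=0.016969
DDDDUD: M=93.0600, payoff=0.0000, prob=0.000304
UDDDUD: M=208.6800, payoff=0.0000, prob=0.001161
DUDDUD: M=137.7288, payoff=0.0000, prob=0.001161
UUDDUD: M=308.8464, payoff=0.0000, prob=0.004438
DDUDUD: M=93.0600, payoff=0.0000, prob=0.001161
UDUDUD: M=208.6800, payoff=0.0000, prob=0.004438
DUUDUD: M=203.8386, payoff=0.0000, prob=0.004438
UUUDUD: M=457.0927, payoff=144.8427, prob=0.016969
DDDUUD: M=93.0600, payoff=0.0000, prob=0.001161
UDDUUD: M=208.6800, payoff=0.0000, prob=0.004438
DUDUUD: M=199.1096, payoff=0.0000, prob=0.004438
UUDUUD: M=446.4881, payoff=134.2381, prob=0.016969
DDUUUD: M=199.1096, payoff=0.0000, prob=0.004438
UDUUUD: M=446.4881, payoff=134.2381, prob=0.016969
DUUUUD: M=446.4881, payoff=134.2381, prob=0.016969
UUUUUD: M=1001.2158, payoff=688.9658, prob=0.064883
DDDDDU: M=93.0600, payoff=0.0000, prob=0.000304
UDDDDU: M=208.6800, payoff=0.0000, prob=0.001161
DUDDDU: M=137.7288, payoff=0.0000, prob=0.001161
UUDDDU: M=308.8464, payoff=0.0000, prob=0.004438
DDUDDU: M=93.0600, payoff=0.0000, prob=0.001161
UDUDDU: M=208.6800, payoff=0.0000, prob=0.004438
DUUDDU: M=203.8386, payoff=0.0000, prob=0.004438
UUUDDU: M=457.0927, payoff=144.8427, prob=0.016969
DDDUDU: M=93.0600, payoff=0.0000, prob=0.001161
UDDUDU: M=208.6800, payoff=0.0000, prob=0.004438
DUDUDU: M=137.7288, payoff=0.0000, prob=0.004438
UUDUDU: M=308.8464, payoff=0.0000, prob=0.016969
DDUUDU: M=134.5335, payoff=0.0000, prob=0.004438
UDUUDU: M=301.6812, payoff=0.0000, prob=0.016969
DUUUDU: M=301.6812, payoff=0.0000, prob=0.016969
UUUUDU: M=676.4972, payoff=364.2472, prob=0.064883
DDDDUU: M=93.0600, payoff=0.0000, prob=0.001161
UDDDUU: M=208.6800, payoff=0.0000, prob=0.004438
DUDDUU: M=137.7288, payoff=0.0000, prob=0.004438
UUDDUU: M=308.8464, payoff=0.0000, prob=0.016969
DDUDUU: M=131.4123, payoff=0.0000, prob=0.004438
UDUDUU: M=294.6822, payoff=0.0000, prob=0.016969
DUUDUU: M=294.6822, payoff=0.0000, prob=0.016969
UUUDUU: M=660.8024, payoff=348.5524, prob=0.064883
DDDUUU: M=131.4123, payoff=0.0000, prob=0.004438
UDDUUU: M=294.6822, payoff=0.0000, prob=0.016969
DUDUUU: M=294.6822, payoff=0.0000, prob=0.016969
UUDUUU: M=660.8024, payoff=348.5524, prob=0.064883
DDUUUU: M=294.6822, payoff=0.0000, prob=0.016969
UDUUUU: M=660.8024, payoff=348.5524, prob=0.064883
DUUUUU: M=660.8024, payoff=348.5524, prob=0.064883
UUUUUU: M=1481.7994, payoff=1169.5494, prob=0.248083
Price = Σ prob·payoff / R^6 = 467.515630 / 5.053913 = 92.5057

price = 92.5057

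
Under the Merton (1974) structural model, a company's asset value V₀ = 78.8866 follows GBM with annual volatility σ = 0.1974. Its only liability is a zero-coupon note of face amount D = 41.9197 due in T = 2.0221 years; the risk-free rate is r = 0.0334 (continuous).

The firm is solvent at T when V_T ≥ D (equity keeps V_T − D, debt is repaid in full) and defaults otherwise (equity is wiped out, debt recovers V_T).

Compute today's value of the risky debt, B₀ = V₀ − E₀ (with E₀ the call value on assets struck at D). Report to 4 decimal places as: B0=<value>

B0=39.1503

Equity is a call on the firm's assets struck at D = 41.9197:
d₁ = [ln(V₀/D) + (r + σ²/2)T] / (σ√T)
   = [ln(78.8866/41.9197) + (0.0334 + 0.5·0.1974²)·2.0221] / (0.1974·√2.0221)
   = [0.632255 + 0.106935] / 0.280704 = 2.633348
d₂ = d₁ − σ√T = 2.633348 − 0.280704 = 2.352644
N(d₁) = 0.995773,  N(d₂) = 0.990680,  e^(−rT) = 0.934692
E₀ = V₀·N(d₁) − D·e^(−rT)·N(d₂)
   = 78.8866·0.995773 − 41.9197·0.934692·0.990680 = 39.736290
B₀ = V₀ − E₀ = 78.8866 − 39.736290 = 39.150310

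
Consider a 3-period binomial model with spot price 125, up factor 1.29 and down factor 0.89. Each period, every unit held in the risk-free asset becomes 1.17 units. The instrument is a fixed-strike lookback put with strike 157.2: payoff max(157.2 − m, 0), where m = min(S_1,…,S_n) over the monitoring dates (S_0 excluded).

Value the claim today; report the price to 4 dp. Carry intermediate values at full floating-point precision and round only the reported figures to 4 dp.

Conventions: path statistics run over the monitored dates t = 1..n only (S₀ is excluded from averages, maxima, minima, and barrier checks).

price = 11.8939

Under the martingale measure an up-move has probability p* = 0.7000; value the claim as the probability-weighted average of per-path payoffs, discounted 3 periods at R = 1.17.
Enumerate all 2^3 = 8 price paths (U = up ×1.29, D = down ×0.89); each path with k up-moves has probability p*^k·(1−p*)^(3−k).
DDD: m=88.1211, payoff=69.0789, prob=0.027000
UDD: m=127.7261, payoff=29.4739, prob=0.063000
DUD: m=111.2500, payoff=45.9500, prob=0.063000
UUD: m=161.2500, payoff=0.0000, prob=0.147000
DDU: m=99.0125, payoff=58.1875, prob=0.063000
UDU: m=143.5125, payoff=13.6875, prob=0.147000
DUU: m=111.2500, payoff=45.9500, prob=0.147000
UUU: m=161.2500, payoff=0.0000, prob=0.343000
Price = Σ prob·payoff / R^3 = 19.049359 / 1.601613 = 11.8939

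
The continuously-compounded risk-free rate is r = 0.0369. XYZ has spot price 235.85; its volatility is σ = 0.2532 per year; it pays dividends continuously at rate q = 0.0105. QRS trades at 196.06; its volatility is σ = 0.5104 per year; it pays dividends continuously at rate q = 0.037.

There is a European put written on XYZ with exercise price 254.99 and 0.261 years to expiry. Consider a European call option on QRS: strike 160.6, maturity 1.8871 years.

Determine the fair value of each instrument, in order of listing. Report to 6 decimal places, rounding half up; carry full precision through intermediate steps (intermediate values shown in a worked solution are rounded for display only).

[XYZ put K=254.99]
σ√T = 0.2532·√0.261 = 0.129355
d₁ = (ln(S/K) + (r−q+σ²/2)T) / (σ√T) = (ln(235.85/254.99) + (0.0369−0.0105+0.2532²/2)·0.261) / 0.129355 = (-0.078028 + 0.015257) / 0.129355 = -0.485265
d₂ = d₁ − σ√T = -0.485265 − 0.129355 = -0.614620
e^{−rT} = 0.990415
e^{−qT} = 0.997263
N(−d₁) = 0.686256,  N(−d₂) = 0.730597
price = K·e^{−rT}·N(−d₂) − S·e^{−qT}·N(−d₁) = 184.509391 − 161.410463 = 23.098928
[QRS call K=160.6]
σ√T = 0.5104·√1.8871 = 0.701145
d₁ = (ln(S/K) + (r−q+σ²/2)T) / (σ√T) = (ln(196.06/160.6) + (0.0369−0.037+0.5104²/2)·1.8871) / 0.701145 = (0.199504 + 0.245614) / 0.701145 = 0.634844
d₂ = d₁ − σ√T = 0.634844 − 0.701145 = -0.066302
e^{−rT} = 0.932735
e^{−qT} = 0.932559
N(d₁) = 0.737235,  N(d₂) = 0.473569
price = S·e^{−qT}·N(d₁) − K·e^{−rT}·N(d₂) = 134.794199 − 70.939303 = 63.854896

price(XYZ put K=254.99) = 23.098928
price(QRS call K=160.6) = 63.854896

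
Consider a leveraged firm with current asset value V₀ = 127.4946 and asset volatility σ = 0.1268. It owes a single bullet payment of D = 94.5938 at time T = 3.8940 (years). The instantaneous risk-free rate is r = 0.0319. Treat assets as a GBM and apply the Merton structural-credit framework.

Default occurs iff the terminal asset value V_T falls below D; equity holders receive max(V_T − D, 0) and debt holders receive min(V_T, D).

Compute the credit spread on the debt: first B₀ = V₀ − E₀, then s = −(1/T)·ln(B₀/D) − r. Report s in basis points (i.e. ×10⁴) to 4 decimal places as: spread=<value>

spread=14.8541

Apply the equity-as-call identities (strike 94.5938, horizon 3.8940 years):
d₁ = [ln(V₀/D) + (r + σ²/2)T] / (σ√T)
   = [ln(127.4946/94.5938) + (0.0319 + 0.5·0.1268²)·3.8940] / (0.1268·√3.8940)
   = [0.298482 + 0.155523] / 0.250217 = 1.814443
d₂ = d₁ − σ√T = 1.814443 − 0.250217 = 1.564226
N(d₁) = 0.965195,  N(d₂) = 0.941118,  e^(−rT) = 0.883187
E₀ = V₀·N(d₁) − D·e^(−rT)·N(d₂)
   = 127.4946·0.965195 − 94.5938·0.883187·0.941118 = 44.432448
B₀ = V₀ − E₀ = 127.4946 − 44.432448 = 83.062152
spread = −(1/T)·ln(B₀/D) − r = −(1/3.8940)·ln(83.062152/94.5938) − 0.0319 = 0.00148541
in basis points: 0.00148541 × 10⁴ = 14.8541 bp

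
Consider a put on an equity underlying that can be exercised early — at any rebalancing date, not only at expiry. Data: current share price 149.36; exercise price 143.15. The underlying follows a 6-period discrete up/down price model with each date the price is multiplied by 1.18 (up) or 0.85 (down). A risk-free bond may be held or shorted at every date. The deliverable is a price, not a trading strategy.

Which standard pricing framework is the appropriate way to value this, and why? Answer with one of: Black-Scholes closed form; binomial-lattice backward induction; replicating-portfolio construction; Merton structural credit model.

Key observation: early exercise of the strike-143.15 put must be checked at each of the 6 dates (spot 149.36), which forces a node-by-node comparison of intrinsic and continuation value backward from expiry.

framework: binomial-lattice backward induction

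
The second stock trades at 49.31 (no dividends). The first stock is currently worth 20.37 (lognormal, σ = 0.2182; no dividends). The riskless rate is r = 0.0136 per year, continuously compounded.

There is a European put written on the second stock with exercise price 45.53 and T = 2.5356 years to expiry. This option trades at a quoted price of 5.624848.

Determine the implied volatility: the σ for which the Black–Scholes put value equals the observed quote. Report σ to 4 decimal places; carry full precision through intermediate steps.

sigma = 0.2726

At σ = 0.2726 the Black–Scholes value reproduces the quote:
σ√T = 0.2726·√2.5356 = 0.434076
d₁ = (ln(S/K) + (r+σ²/2)T) / (σ√T) = (ln(49.31/45.53) + (0.0136+0.2726²/2)·2.5356) / 0.434076 = (0.079755 + 0.128695) / 0.434076 = 0.480217
d₂ = d₁ − σ√T = 0.480217 − 0.434076 = 0.046140
e^{−rT} = 0.966104
N(−d₁) = 0.315537,  N(−d₂) = 0.481599
V = K·e^{−rT}·N(−d₂) − S·N(−d₁) = 21.183959 − 15.559111 = 5.624848 (matching the quote); vega is positive throughout, so no other σ reproduces this price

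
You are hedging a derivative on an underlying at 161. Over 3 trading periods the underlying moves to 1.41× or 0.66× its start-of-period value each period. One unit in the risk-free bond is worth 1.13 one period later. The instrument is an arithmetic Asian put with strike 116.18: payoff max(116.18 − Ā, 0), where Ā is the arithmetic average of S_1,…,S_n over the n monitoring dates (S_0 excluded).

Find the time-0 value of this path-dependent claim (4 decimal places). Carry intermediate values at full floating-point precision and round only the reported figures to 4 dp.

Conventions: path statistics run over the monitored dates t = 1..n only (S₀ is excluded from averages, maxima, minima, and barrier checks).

price = 2.9912

No-arbitrage gives p* = (R−d)/(u−d) = 0.6267: enumerate every path, weight its payoff by its p*-probability, and discount by R^3.
Enumerate all 2^3 = 8 price paths (U = up ×1.41, D = down ×0.66); each path with k up-moves has probability p*^k·(1−p*)^(3−k).
DDD: Ā=74.2262, payoff=41.9538, prob=0.052034
UDD: Ā=158.5741, payoff=0.0000, prob=0.087343
DUD: Ā=118.3241, payoff=0.0000, prob=0.087343
UUD: Ā=252.7832, payoff=0.0000, prob=0.146612
DDU: Ā=91.7591, payoff=24.4209, prob=0.087343
UDU: Ā=196.0307, payoff=0.0000, prob=0.146612
DUU: Ā=155.7807, payoff=0.0000, prob=0.146612
UUU: Ā=332.8042, payoff=0.0000, prob=0.246099
Price = Σ prob·payoff / R^3 = 4.316051 / 1.442897 = 2.9912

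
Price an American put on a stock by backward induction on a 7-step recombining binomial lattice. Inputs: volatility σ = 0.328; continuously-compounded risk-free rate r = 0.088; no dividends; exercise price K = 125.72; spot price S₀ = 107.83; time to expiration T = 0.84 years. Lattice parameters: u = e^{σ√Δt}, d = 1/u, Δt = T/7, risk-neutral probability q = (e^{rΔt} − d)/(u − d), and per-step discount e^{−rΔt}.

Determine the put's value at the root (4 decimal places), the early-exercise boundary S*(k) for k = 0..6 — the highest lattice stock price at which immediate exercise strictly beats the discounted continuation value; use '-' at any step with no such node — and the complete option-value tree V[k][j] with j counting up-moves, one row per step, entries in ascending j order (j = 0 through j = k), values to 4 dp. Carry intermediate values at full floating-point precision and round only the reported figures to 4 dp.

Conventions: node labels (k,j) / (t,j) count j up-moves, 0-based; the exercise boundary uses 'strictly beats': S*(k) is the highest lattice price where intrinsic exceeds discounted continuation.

Δt=0.12000  u=1.12033  d=0.89259  q=0.51824  discount=0.98950
step 7 (expiry): payoffs max(K−S,0) = 77.0434 64.6242 49.0364 29.4715 4.9149 0.0000 0.0000 0.0000
step 6: (k=6,j=0): S=54.5338, K−S=71.1862, hold=69.8656 ⇒ V=71.1862 exercise | (k=6,j=1): S=68.4474, K−S=57.2726, hold=55.9520 ⇒ V=57.2726 exercise | (k=6,j=2): S=85.9109, K−S=39.8091, hold=38.4885 ⇒ V=39.8091 exercise | (k=6,j=3): S=107.8300, K−S=17.8900, hold=16.5694 ⇒ V=17.8900 exercise | (k=6,j=4): S=135.3415, K−S=0.0000, hold=2.3429 ⇒ V=2.3429 continue | (k=6,j=5): S=169.8721, K−S=0.0000, hold=0.0000 ⇒ V=0.0000 continue | (k=6,j=6): S=213.2129, K−S=0.0000, hold=0.0000 ⇒ V=0.0000 continue  boundary S*=107.8300
step 5: (k=5,j=0): S=61.0958, K−S=64.6242, hold=63.3036 ⇒ V=64.6242 exercise | (k=5,j=1): S=76.6836, K−S=49.0364, hold=47.7157 ⇒ V=49.0364 exercise | (k=5,j=2): S=96.2485, K−S=29.4715, hold=28.1509 ⇒ V=29.4715 exercise | (k=5,j=3): S=120.8051, K−S=4.9149, hold=9.7296 ⇒ V=9.7296 continue | (k=5,j=4): S=151.6270, K−S=0.0000, hold=1.1169 ⇒ V=1.1169 continue | (k=5,j=5): S=190.3127, K−S=0.0000, hold=0.0000 ⇒ V=0.0000 continue  boundary S*=96.2485
step 4: (k=4,j=0): S=68.4474, K−S=57.2726, hold=55.9520 ⇒ V=57.2726 exercise | (k=4,j=1): S=85.9109, K−S=39.8091, hold=38.4885 ⇒ V=39.8091 exercise | (k=4,j=2): S=107.8300, K−S=17.8900, hold=19.0383 ⇒ V=19.0383 continue | (k=4,j=3): S=135.3415, K−S=0.0000, hold=5.2108 ⇒ V=5.2108 continue | (k=4,j=4): S=169.8721, K−S=0.0000, hold=0.5324 ⇒ V=0.5324 continue  boundary S*=85.9109
step 3: (k=3,j=0): S=76.6836, K−S=49.0364, hold=47.7157 ⇒ V=49.0364 exercise | (k=3,j=1): S=96.2485, K−S=29.4715, hold=28.7397 ⇒ V=29.4715 exercise | (k=3,j=2): S=120.8051, K−S=4.9149, hold=11.7476 ⇒ V=11.7476 continue | (k=3,j=3): S=151.6270, K−S=0.0000, hold=2.7570 ⇒ V=2.7570 continue  boundary S*=96.2485
step 2: (k=2,j=0): S=85.9109, K−S=39.8091, hold=38.4885 ⇒ V=39.8091 exercise | (k=2,j=1): S=107.8300, K−S=17.8900, hold=20.0732 ⇒ V=20.0732 continue | (k=2,j=2): S=135.3415, K−S=0.0000, hold=7.0139 ⇒ V=7.0139 continue  boundary S*=85.9109
step 1: (k=1,j=0): S=96.2485, K−S=29.4715, hold=29.2704 ⇒ V=29.4715 exercise | (k=1,j=1): S=120.8051, K−S=4.9149, hold=13.1656 ⇒ V=13.1656 continue  boundary S*=96.2485
step 0: (k=0,j=0): S=107.8300, K−S=17.8900, hold=20.8003 ⇒ V=20.8003 continue  boundary S*=-

price = 20.8003
boundary = - 96.2485 85.9109 96.2485 85.9109 96.2485 107.8300
tree:
20.8003
29.4715 13.1656
39.8091 20.0732 7.0139
49.0364 29.4715 11.7476 2.7570
57.2726 39.8091 19.0383 5.2108 0.5324
64.6242 49.0364 29.4715 9.7296 1.1169 0.0000
71.1862 57.2726 39.8091 17.8900 2.3429 0.0000 0.0000
77.0434 64.6242 49.0364 29.4715 4.9149 0.0000 0.0000 0.0000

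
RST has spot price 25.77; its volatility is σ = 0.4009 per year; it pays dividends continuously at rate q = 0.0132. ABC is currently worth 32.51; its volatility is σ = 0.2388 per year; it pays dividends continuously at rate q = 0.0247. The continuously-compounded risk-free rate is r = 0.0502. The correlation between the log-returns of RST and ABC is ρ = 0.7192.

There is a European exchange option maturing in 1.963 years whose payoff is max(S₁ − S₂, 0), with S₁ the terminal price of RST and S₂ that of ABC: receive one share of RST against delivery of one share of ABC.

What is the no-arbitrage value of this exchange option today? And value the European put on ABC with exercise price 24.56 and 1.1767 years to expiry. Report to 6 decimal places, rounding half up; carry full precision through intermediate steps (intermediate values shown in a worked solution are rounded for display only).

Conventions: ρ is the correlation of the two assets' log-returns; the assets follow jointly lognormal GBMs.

exchange price = 2.067446
price(ABC put K=24.56) = 0.392016

σ_eff = √(σ₁² + σ₂² − 2ρσ₁σ₂) = √(0.4009² + 0.2388² − 2·0.7192·0.4009·0.2388) = 0.282915
d₁ = (ln(S₁/S₂) + (q₂ − q₁ + σ_eff²/2)T) / (σ_eff√T) = (ln(25.77/32.51) + (0.0247 − 0.0132 + 0.040021)·1.963) / 0.396385 = -0.330996
d₂ = d₁ − σ_eff√T = -0.330996 − 0.396385 = -0.727381
N(d₁) = 0.370324,  N(d₂) = 0.233496
V = S₁·e^{−q₁T}·N(d₁) − S₂·e^{−q₂T}·N(d₂) = 9.299136 − 7.231690 = 2.067446
[vanilla: ABC put K=24.56]
σ√T = 0.2388·√1.1767 = 0.259040
d₁ = (ln(S/K) + (r−q+σ²/2)T) / (σ√T) = (ln(32.51/24.56) + (0.0502−0.0247+0.2388²/2)·1.1767) / 0.259040 = (0.280429 + 0.063557) / 0.259040 = 1.327923
d₂ = d₁ − σ√T = 1.327923 − 0.259040 = 1.068883
e^{−rT} = 0.942640
e^{−qT} = 0.971354
N(−d₁) = 0.092102,  N(−d₂) = 0.142561
price = K·e^{−rT}·N(−d₂) − S·e^{−qT}·N(−d₁) = 3.300472 − 2.908457 = 0.392016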